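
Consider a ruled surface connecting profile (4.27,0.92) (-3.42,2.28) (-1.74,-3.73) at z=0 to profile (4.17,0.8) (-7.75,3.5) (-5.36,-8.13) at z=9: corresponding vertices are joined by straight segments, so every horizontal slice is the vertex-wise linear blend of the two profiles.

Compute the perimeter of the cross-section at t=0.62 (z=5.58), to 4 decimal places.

Perimeter at t=0.62: 31.2463

Cross-section at t=0.62: each vertex is (1-t)·p0[i] + t·p1[i].
  v1: (1-0.62)·(4.27,0.92) + 0.62·(4.17,0.8) = (4.2080,0.8456)
  v2: (1-0.62)·(-3.42,2.28) + 0.62·(-7.75,3.5) = (-6.1046,3.0364)
  v3: (1-0.62)·(-1.74,-3.73) + 0.62·(-5.36,-8.13) = (-3.9844,-6.4580)
Perimeter = Σ |v_{i+1} − v_i|:
  edge 1→2: √(-10.3126² + 2.1908²) = 10.5427 (running 10.5427)
  edge 2→3: √(2.1202² + -9.4944²) = 9.7283 (running 20.2710)
  edge 3→1: √(8.1924² + 7.3036²) = 10.9753 (running 31.2463)
Perimeter = 31.2463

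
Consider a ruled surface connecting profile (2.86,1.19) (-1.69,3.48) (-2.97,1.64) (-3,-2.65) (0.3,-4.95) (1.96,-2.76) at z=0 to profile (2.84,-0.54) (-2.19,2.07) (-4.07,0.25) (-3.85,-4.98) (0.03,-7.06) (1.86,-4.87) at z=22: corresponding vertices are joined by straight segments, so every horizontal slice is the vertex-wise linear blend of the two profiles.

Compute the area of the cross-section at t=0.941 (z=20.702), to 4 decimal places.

Area at t=0.941: 42.8497

Cross-section at t=0.941: each vertex is (1-t)·p0[i] + t·p1[i].
  v1: (1-0.941)·(2.86,1.19) + 0.941·(2.84,-0.54) = (2.8412,-0.4379)
  v2: (1-0.941)·(-1.69,3.48) + 0.941·(-2.19,2.07) = (-2.1605,2.1532)
  v3: (1-0.941)·(-2.97,1.64) + 0.941·(-4.07,0.25) = (-4.0051,0.3320)
  v4: (1-0.941)·(-3,-2.65) + 0.941·(-3.85,-4.98) = (-3.7998,-4.8425)
  v5: (1-0.941)·(0.3,-4.95) + 0.941·(0.03,-7.06) = (0.0459,-6.9355)
  v6: (1-0.941)·(1.96,-2.76) + 0.941·(1.86,-4.87) = (1.8659,-4.7455)
Shoelace sum Σ(x_i·y_{i+1} − x_{i+1}·y_i):
  i=1: 2.8412·2.1532 − -2.1605·-0.4379 = +5.1715 (running +5.1715)
  i=2: -2.1605·0.3320 − -4.0051·2.1532 = +7.9064 (running +13.0779)
  i=3: -4.0051·-4.8425 − -3.7998·0.3320 = +20.6564 (running +33.7343)
  i=4: -3.7998·-6.9355 − 0.0459·-4.8425 = +26.5763 (running +60.3106)
  i=5: 0.0459·-4.7455 − 1.8659·-6.9355 = +12.7230 (running +73.0336)
  i=6: 1.8659·-0.4379 − 2.8412·-4.7455 = +12.6657 (running +85.6993)
Area = |Σ|/2 = |85.6993|/2 = 42.8497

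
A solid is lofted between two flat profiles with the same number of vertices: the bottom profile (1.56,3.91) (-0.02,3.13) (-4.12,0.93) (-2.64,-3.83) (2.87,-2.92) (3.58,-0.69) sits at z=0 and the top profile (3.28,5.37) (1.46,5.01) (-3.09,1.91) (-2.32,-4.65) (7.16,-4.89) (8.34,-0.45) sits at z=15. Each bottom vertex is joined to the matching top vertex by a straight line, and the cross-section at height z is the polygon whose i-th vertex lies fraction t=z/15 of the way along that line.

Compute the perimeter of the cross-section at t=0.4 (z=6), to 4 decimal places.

Perimeter at t=0.4: 28.7634

Cross-section at t=0.4: each vertex is (1-t)·p0[i] + t·p1[i].
  v1: (1-0.4)·(1.56,3.91) + 0.4·(3.28,5.37) = (2.2480,4.4940)
  v2: (1-0.4)·(-0.02,3.13) + 0.4·(1.46,5.01) = (0.5720,3.8820)
  v3: (1-0.4)·(-4.12,0.93) + 0.4·(-3.09,1.91) = (-3.7080,1.3220)
  v4: (1-0.4)·(-2.64,-3.83) + 0.4·(-2.32,-4.65) = (-2.5120,-4.1580)
  v5: (1-0.4)·(2.87,-2.92) + 0.4·(7.16,-4.89) = (4.5860,-3.7080)
  v6: (1-0.4)·(3.58,-0.69) + 0.4·(8.34,-0.45) = (5.4840,-0.5940)
Perimeter = Σ |v_{i+1} − v_i|:
  edge 1→2: √(-1.6760² + -0.6120²) = 1.7842 (running 1.7842)
  edge 2→3: √(-4.2800² + -2.5600²) = 4.9872 (running 6.7714)
  edge 3→4: √(1.1960² + -5.4800²) = 5.6090 (running 12.3804)
  edge 4→5: √(7.0980² + 0.4500²) = 7.1123 (running 19.4927)
  edge 5→6: √(0.8980² + 3.1140²) = 3.2409 (running 22.7336)
  edge 6→1: √(-3.2360² + 5.0880²) = 6.0299 (running 28.7634)
Perimeter = 28.7634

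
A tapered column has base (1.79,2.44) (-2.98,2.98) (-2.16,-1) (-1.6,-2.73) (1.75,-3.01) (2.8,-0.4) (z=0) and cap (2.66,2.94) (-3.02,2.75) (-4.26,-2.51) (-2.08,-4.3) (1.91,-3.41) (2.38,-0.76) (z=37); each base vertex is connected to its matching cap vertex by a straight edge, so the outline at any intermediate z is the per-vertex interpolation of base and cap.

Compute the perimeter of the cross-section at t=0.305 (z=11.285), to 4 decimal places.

Perimeter at t=0.305: 20.9464

Cross-section at t=0.305: each vertex is (1-t)·p0[i] + t·p1[i].
  v1: (1-0.305)·(1.79,2.44) + 0.305·(2.66,2.94) = (2.0554,2.5925)
  v2: (1-0.305)·(-2.98,2.98) + 0.305·(-3.02,2.75) = (-2.9922,2.9099)
  v3: (1-0.305)·(-2.16,-1) + 0.305·(-4.26,-2.51) = (-2.8005,-1.4606)
  v4: (1-0.305)·(-1.6,-2.73) + 0.305·(-2.08,-4.3) = (-1.7464,-3.2088)
  v5: (1-0.305)·(1.75,-3.01) + 0.305·(1.91,-3.41) = (1.7988,-3.1320)
  v6: (1-0.305)·(2.8,-0.4) + 0.305·(2.38,-0.76) = (2.6719,-0.5098)
Perimeter = Σ |v_{i+1} − v_i|:
  edge 1→2: √(-5.0476² + 0.3174²) = 5.0575 (running 5.0575)
  edge 2→3: √(0.1917² + -4.3704²) = 4.3746 (running 9.4321)
  edge 3→4: √(1.0541² + -1.7483²) = 2.0415 (running 11.4736)
  edge 4→5: √(3.5452² + 0.0768²) = 3.5460 (running 15.0196)
  edge 5→6: √(0.8731² + 2.6222²) = 2.7637 (running 17.7834)
  edge 6→1: √(-0.6165² + 3.1023²) = 3.1630 (running 20.9464)
Perimeter = 20.9464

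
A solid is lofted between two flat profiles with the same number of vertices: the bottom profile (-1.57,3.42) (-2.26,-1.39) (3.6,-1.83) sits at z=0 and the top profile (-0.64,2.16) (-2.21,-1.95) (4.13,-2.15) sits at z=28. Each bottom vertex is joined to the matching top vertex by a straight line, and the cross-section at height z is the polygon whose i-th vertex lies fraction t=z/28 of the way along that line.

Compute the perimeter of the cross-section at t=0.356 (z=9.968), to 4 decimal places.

Perimeter at t=0.356: 17.7423

Cross-section at t=0.356: each vertex is (1-t)·p0[i] + t·p1[i].
  v1: (1-0.356)·(-1.57,3.42) + 0.356·(-0.64,2.16) = (-1.2389,2.9714)
  v2: (1-0.356)·(-2.26,-1.39) + 0.356·(-2.21,-1.95) = (-2.2422,-1.5894)
  v3: (1-0.356)·(3.6,-1.83) + 0.356·(4.13,-2.15) = (3.7887,-1.9439)
Perimeter = Σ |v_{i+1} − v_i|:
  edge 1→2: √(-1.0033² + -4.5608²) = 4.6698 (running 4.6698)
  edge 2→3: √(6.0309² + -0.3546²) = 6.0413 (running 10.7111)
  edge 3→1: √(-5.0276² + 4.9154²) = 7.0312 (running 17.7423)
Perimeter = 17.7423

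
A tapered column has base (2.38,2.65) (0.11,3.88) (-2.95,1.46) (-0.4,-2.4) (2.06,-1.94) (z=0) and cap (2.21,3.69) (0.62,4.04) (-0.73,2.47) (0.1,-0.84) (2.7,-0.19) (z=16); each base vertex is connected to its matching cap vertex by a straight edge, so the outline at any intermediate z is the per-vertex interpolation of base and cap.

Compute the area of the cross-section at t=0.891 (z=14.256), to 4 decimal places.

Area at t=0.891: 12.9786

Cross-section at t=0.891: each vertex is (1-t)·p0[i] + t·p1[i].
  v1: (1-0.891)·(2.38,2.65) + 0.891·(2.21,3.69) = (2.2285,3.5766)
  v2: (1-0.891)·(0.11,3.88) + 0.891·(0.62,4.04) = (0.5644,4.0226)
  v3: (1-0.891)·(-2.95,1.46) + 0.891·(-0.73,2.47) = (-0.9720,2.3599)
  v4: (1-0.891)·(-0.4,-2.4) + 0.891·(0.1,-0.84) = (0.0455,-1.0100)
  v5: (1-0.891)·(2.06,-1.94) + 0.891·(2.7,-0.19) = (2.6302,-0.3807)
Shoelace sum Σ(x_i·y_{i+1} − x_{i+1}·y_i):
  i=1: 2.2285·4.0226 − 0.5644·3.5766 = +6.9457 (running +6.9457)
  i=2: 0.5644·2.3599 − -0.9720·4.0226 = +5.2418 (running +12.1875)
  i=3: -0.9720·-1.0100 − 0.0455·2.3599 = +0.8744 (running +13.0619)
  i=4: 0.0455·-0.3807 − 2.6302·-1.0100 = +2.6393 (running +15.7012)
  i=5: 2.6302·3.5766 − 2.2285·-0.3807 = +10.2559 (running +25.9571)
Area = |Σ|/2 = |25.9571|/2 = 12.9786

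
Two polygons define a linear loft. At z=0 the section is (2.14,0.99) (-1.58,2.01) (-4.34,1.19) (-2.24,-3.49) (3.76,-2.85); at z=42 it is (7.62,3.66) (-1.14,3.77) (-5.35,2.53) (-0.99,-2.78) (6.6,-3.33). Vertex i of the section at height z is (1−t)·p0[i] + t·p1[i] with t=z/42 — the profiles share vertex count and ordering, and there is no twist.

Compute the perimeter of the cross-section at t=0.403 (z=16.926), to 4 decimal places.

Cross-section at t=0.403: each vertex is (1-t)·p0[i] + t·p1[i].
  v1: (1-0.403)·(2.14,0.99) + 0.403·(7.62,3.66) = (4.3484,2.0660)
  v2: (1-0.403)·(-1.58,2.01) + 0.403·(-1.14,3.77) = (-1.4027,2.7193)
  v3: (1-0.403)·(-4.34,1.19) + 0.403·(-5.35,2.53) = (-4.7470,1.7300)
  v4: (1-0.403)·(-2.24,-3.49) + 0.403·(-0.99,-2.78) = (-1.7363,-3.2039)
  v5: (1-0.403)·(3.76,-2.85) + 0.403·(6.6,-3.33) = (4.9045,-3.0434)
Perimeter = Σ |v_{i+1} − v_i|:
  edge 1→2: √(-5.7511² + 0.6533²) = 5.7881 (running 5.7881)
  edge 2→3: √(-3.3443² + -0.9893²) = 3.4876 (running 9.2757)
  edge 3→4: √(3.0108² + -4.9339²) = 5.7800 (running 15.0557)
  edge 4→5: √(6.6408² + 0.1604²) = 6.6427 (running 21.6984)
  edge 5→1: √(-0.5561² + 5.1095²) = 5.1396 (running 26.8380)
Perimeter = 26.8380

Perimeter at t=0.403: 26.8380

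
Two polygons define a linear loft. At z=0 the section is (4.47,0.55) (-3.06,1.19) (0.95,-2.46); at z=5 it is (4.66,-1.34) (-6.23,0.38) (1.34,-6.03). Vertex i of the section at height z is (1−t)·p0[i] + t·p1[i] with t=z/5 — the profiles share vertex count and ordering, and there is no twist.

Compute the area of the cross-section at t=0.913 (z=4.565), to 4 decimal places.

Cross-section at t=0.913: each vertex is (1-t)·p0[i] + t·p1[i].
  v1: (1-0.913)·(4.47,0.55) + 0.913·(4.66,-1.34) = (4.6435,-1.1756)
  v2: (1-0.913)·(-3.06,1.19) + 0.913·(-6.23,0.38) = (-5.9542,0.4505)
  v3: (1-0.913)·(0.95,-2.46) + 0.913·(1.34,-6.03) = (1.3061,-5.7194)
Shoelace sum Σ(x_i·y_{i+1} − x_{i+1}·y_i):
  i=1: 4.6435·0.4505 − -5.9542·-1.1756 = -4.9078 (running -4.9078)
  i=2: -5.9542·-5.7194 − 1.3061·0.4505 = +33.4662 (running +28.5584)
  i=3: 1.3061·-1.1756 − 4.6435·-5.7194 = +25.0225 (running +53.5809)
Area = |Σ|/2 = |53.5809|/2 = 26.7905

Area at t=0.913: 26.7905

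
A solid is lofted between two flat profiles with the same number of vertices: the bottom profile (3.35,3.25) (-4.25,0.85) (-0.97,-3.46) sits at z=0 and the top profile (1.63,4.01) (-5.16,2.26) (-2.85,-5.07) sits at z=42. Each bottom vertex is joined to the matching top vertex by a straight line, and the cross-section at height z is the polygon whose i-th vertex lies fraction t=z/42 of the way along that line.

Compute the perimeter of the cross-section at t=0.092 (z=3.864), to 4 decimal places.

Cross-section at t=0.092: each vertex is (1-t)·p0[i] + t·p1[i].
  v1: (1-0.092)·(3.35,3.25) + 0.092·(1.63,4.01) = (3.1918,3.3199)
  v2: (1-0.092)·(-4.25,0.85) + 0.092·(-5.16,2.26) = (-4.3337,0.9797)
  v3: (1-0.092)·(-0.97,-3.46) + 0.092·(-2.85,-5.07) = (-1.1430,-3.6081)
Perimeter = Σ |v_{i+1} − v_i|:
  edge 1→2: √(-7.5255² + -2.3402²) = 7.8810 (running 7.8810)
  edge 2→3: √(3.1908² + -4.5878²) = 5.5883 (running 13.4693)
  edge 3→1: √(4.3347² + 6.9280²) = 8.1724 (running 21.6416)
Perimeter = 21.6416

Perimeter at t=0.092: 21.6416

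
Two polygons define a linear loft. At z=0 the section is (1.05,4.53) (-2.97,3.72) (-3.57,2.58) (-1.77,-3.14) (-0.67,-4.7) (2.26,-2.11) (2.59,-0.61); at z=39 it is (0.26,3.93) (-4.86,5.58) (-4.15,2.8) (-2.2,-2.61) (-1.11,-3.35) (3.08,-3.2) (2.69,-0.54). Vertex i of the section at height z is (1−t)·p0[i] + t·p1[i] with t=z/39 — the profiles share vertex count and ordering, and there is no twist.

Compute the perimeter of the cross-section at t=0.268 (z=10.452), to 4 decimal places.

Cross-section at t=0.268: each vertex is (1-t)·p0[i] + t·p1[i].
  v1: (1-0.268)·(1.05,4.53) + 0.268·(0.26,3.93) = (0.8383,4.3692)
  v2: (1-0.268)·(-2.97,3.72) + 0.268·(-4.86,5.58) = (-3.4765,4.2185)
  v3: (1-0.268)·(-3.57,2.58) + 0.268·(-4.15,2.8) = (-3.7254,2.6390)
  v4: (1-0.268)·(-1.77,-3.14) + 0.268·(-2.2,-2.61) = (-1.8852,-2.9980)
  v5: (1-0.268)·(-0.67,-4.7) + 0.268·(-1.11,-3.35) = (-0.7879,-4.3382)
  v6: (1-0.268)·(2.26,-2.11) + 0.268·(3.08,-3.2) = (2.4798,-2.4021)
  v7: (1-0.268)·(2.59,-0.61) + 0.268·(2.69,-0.54) = (2.6168,-0.5912)
Perimeter = Σ |v_{i+1} − v_i|:
  edge 1→2: √(-4.3148² + -0.1507²) = 4.3174 (running 4.3174)
  edge 2→3: √(-0.2489² + -1.5795²) = 1.5990 (running 5.9164)
  edge 3→4: √(1.8402² + -5.6369²) = 5.9297 (running 11.8461)
  edge 4→5: √(1.0973² + -1.3402²) = 1.7322 (running 13.5783)
  edge 5→6: √(3.2677² + 1.9361²) = 3.7982 (running 17.3765)
  edge 6→7: √(0.1370² + 1.8109²) = 1.8161 (running 19.1925)
  edge 7→1: √(-1.7785² + 4.9604²) = 5.2696 (running 24.4622)
Perimeter = 24.4622

Perimeter at t=0.268: 24.4622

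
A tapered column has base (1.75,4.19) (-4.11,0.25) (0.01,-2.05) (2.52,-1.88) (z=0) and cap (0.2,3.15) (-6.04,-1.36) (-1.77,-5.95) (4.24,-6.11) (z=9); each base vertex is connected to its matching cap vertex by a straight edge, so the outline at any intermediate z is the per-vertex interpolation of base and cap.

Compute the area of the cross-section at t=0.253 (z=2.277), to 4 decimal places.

Area at t=0.253: 28.8106

Cross-section at t=0.253: each vertex is (1-t)·p0[i] + t·p1[i].
  v1: (1-0.253)·(1.75,4.19) + 0.253·(0.2,3.15) = (1.3579,3.9269)
  v2: (1-0.253)·(-4.11,0.25) + 0.253·(-6.04,-1.36) = (-4.5983,-0.1573)
  v3: (1-0.253)·(0.01,-2.05) + 0.253·(-1.77,-5.95) = (-0.4403,-3.0367)
  v4: (1-0.253)·(2.52,-1.88) + 0.253·(4.24,-6.11) = (2.9552,-2.9502)
Shoelace sum Σ(x_i·y_{i+1} − x_{i+1}·y_i):
  i=1: 1.3579·-0.1573 − -4.5983·3.9269 = +17.8433 (running +17.8433)
  i=2: -4.5983·-3.0367 − -0.4403·-0.1573 = +13.8943 (running +31.7377)
  i=3: -0.4403·-2.9502 − 2.9552·-3.0367 = +10.2730 (running +42.0107)
  i=4: 2.9552·3.9269 − 1.3579·-2.9502 = +15.6105 (running +57.6211)
Area = |Σ|/2 = |57.6211|/2 = 28.8106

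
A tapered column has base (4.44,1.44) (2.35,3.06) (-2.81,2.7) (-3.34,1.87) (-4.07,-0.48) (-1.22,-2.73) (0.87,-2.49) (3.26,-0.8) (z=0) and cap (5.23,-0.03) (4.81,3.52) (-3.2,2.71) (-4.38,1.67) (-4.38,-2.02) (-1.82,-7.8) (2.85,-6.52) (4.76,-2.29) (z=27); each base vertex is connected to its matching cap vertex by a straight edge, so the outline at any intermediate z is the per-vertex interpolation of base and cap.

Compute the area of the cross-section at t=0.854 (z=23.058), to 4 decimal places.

Cross-section at t=0.854: each vertex is (1-t)·p0[i] + t·p1[i].
  v1: (1-0.854)·(4.44,1.44) + 0.854·(5.23,-0.03) = (5.1147,0.1846)
  v2: (1-0.854)·(2.35,3.06) + 0.854·(4.81,3.52) = (4.4508,3.4528)
  v3: (1-0.854)·(-2.81,2.7) + 0.854·(-3.2,2.71) = (-3.1431,2.7085)
  v4: (1-0.854)·(-3.34,1.87) + 0.854·(-4.38,1.67) = (-4.2282,1.6992)
  v5: (1-0.854)·(-4.07,-0.48) + 0.854·(-4.38,-2.02) = (-4.3347,-1.7952)
  v6: (1-0.854)·(-1.22,-2.73) + 0.854·(-1.82,-7.8) = (-1.7324,-7.0598)
  v7: (1-0.854)·(0.87,-2.49) + 0.854·(2.85,-6.52) = (2.5609,-5.9316)
  v8: (1-0.854)·(3.26,-0.8) + 0.854·(4.76,-2.29) = (4.5410,-2.0725)
Shoelace sum Σ(x_i·y_{i+1} − x_{i+1}·y_i):
  i=1: 5.1147·3.4528 − 4.4508·0.1846 = +16.8384 (running +16.8384)
  i=2: 4.4508·2.7085 − -3.1431·3.4528 = +22.9078 (running +39.7462)
  i=3: -3.1431·1.6992 − -4.2282·2.7085 = +6.1115 (running +45.8576)
  i=4: -4.2282·-1.7952 − -4.3347·1.6992 = +14.9558 (running +60.8134)
  i=5: -4.3347·-7.0598 − -1.7324·-1.7952 = +27.4924 (running +88.3058)
  i=6: -1.7324·-5.9316 − 2.5609·-7.0598 = +28.3555 (running +116.6613)
  i=7: 2.5609·-2.0725 − 4.5410·-5.9316 = +21.6281 (running +138.2893)
  i=8: 4.5410·0.1846 − 5.1147·-2.0725 = +11.4383 (running +149.7276)
Area = |Σ|/2 = |149.7276|/2 = 74.8638

Area at t=0.854: 74.8638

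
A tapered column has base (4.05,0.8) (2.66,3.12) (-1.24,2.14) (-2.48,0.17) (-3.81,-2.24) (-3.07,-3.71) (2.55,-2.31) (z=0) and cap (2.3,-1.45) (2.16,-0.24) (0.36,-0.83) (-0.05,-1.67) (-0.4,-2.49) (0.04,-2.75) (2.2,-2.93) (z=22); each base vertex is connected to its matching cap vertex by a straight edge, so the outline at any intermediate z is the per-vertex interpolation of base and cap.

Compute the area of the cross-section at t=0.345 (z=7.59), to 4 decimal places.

Cross-section at t=0.345: each vertex is (1-t)·p0[i] + t·p1[i].
  v1: (1-0.345)·(4.05,0.8) + 0.345·(2.3,-1.45) = (3.4463,0.0238)
  v2: (1-0.345)·(2.66,3.12) + 0.345·(2.16,-0.24) = (2.4875,1.9608)
  v3: (1-0.345)·(-1.24,2.14) + 0.345·(0.36,-0.83) = (-0.6880,1.1154)
  v4: (1-0.345)·(-2.48,0.17) + 0.345·(-0.05,-1.67) = (-1.6417,-0.4648)
  v5: (1-0.345)·(-3.81,-2.24) + 0.345·(-0.4,-2.49) = (-2.6336,-2.3263)
  v6: (1-0.345)·(-3.07,-3.71) + 0.345·(0.04,-2.75) = (-1.9970,-3.3788)
  v7: (1-0.345)·(2.55,-2.31) + 0.345·(2.2,-2.93) = (2.4293,-2.5239)
Shoelace sum Σ(x_i·y_{i+1} − x_{i+1}·y_i):
  i=1: 3.4463·1.9608 − 2.4875·0.0238 = +6.6983 (running +6.6983)
  i=2: 2.4875·1.1154 − -0.6880·1.9608 = +4.1235 (running +10.8218)
  i=3: -0.6880·-0.4648 − -1.6417·1.1154 = +2.1508 (running +12.9726)
  i=4: -1.6417·-2.3263 − -2.6336·-0.4648 = +2.5948 (running +15.5674)
  i=5: -2.6336·-3.3788 − -1.9970·-2.3263 = +4.2526 (running +19.8200)
  i=6: -1.9970·-2.5239 − 2.4293·-3.3788 = +13.2483 (running +33.0683)
  i=7: 2.4293·0.0238 − 3.4463·-2.5239 = +8.7557 (running +41.8240)
Area = |Σ|/2 = |41.8240|/2 = 20.9120

Area at t=0.345: 20.9120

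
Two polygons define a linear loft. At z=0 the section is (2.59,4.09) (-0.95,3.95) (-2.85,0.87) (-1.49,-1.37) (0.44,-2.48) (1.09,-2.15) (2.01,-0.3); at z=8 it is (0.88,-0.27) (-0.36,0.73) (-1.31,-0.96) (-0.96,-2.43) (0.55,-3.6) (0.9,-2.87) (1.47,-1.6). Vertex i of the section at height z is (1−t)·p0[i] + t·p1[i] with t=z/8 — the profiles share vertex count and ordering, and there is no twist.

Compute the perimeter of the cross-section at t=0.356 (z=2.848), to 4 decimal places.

Cross-section at t=0.356: each vertex is (1-t)·p0[i] + t·p1[i].
  v1: (1-0.356)·(2.59,4.09) + 0.356·(0.88,-0.27) = (1.9812,2.5378)
  v2: (1-0.356)·(-0.95,3.95) + 0.356·(-0.36,0.73) = (-0.7400,2.8037)
  v3: (1-0.356)·(-2.85,0.87) + 0.356·(-1.31,-0.96) = (-2.3018,0.2185)
  v4: (1-0.356)·(-1.49,-1.37) + 0.356·(-0.96,-2.43) = (-1.3013,-1.7474)
  v5: (1-0.356)·(0.44,-2.48) + 0.356·(0.55,-3.6) = (0.4792,-2.8787)
  v6: (1-0.356)·(1.09,-2.15) + 0.356·(0.9,-2.87) = (1.0224,-2.4063)
  v7: (1-0.356)·(2.01,-0.3) + 0.356·(1.47,-1.6) = (1.8178,-0.7628)
Perimeter = Σ |v_{i+1} − v_i|:
  edge 1→2: √(-2.7212² + 0.2658²) = 2.7342 (running 2.7342)
  edge 2→3: √(-1.5618² + -2.5852²) = 3.0203 (running 5.7545)
  edge 3→4: √(1.0004² + -1.9659²) = 2.2058 (running 7.9603)
  edge 4→5: √(1.7805² + -1.1314²) = 2.1095 (running 10.0698)
  edge 5→6: √(0.5432² + 0.4724²) = 0.7199 (running 10.7897)
  edge 6→7: √(0.7954² + 1.6435²) = 1.8259 (running 12.6155)
  edge 7→1: √(0.1635² + 3.3006²) = 3.3047 (running 15.9202)
Perimeter = 15.9202

Perimeter at t=0.356: 15.9202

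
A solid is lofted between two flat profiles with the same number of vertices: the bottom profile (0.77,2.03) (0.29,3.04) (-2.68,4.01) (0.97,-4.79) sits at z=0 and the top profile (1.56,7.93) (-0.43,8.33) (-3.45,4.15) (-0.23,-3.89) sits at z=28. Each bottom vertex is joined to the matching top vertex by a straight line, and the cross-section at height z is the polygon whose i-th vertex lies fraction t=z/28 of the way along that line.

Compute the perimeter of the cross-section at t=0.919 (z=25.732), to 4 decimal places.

Cross-section at t=0.919: each vertex is (1-t)·p0[i] + t·p1[i].
  v1: (1-0.919)·(0.77,2.03) + 0.919·(1.56,7.93) = (1.4960,7.4521)
  v2: (1-0.919)·(0.29,3.04) + 0.919·(-0.43,8.33) = (-0.3717,7.9015)
  v3: (1-0.919)·(-2.68,4.01) + 0.919·(-3.45,4.15) = (-3.3876,4.1387)
  v4: (1-0.919)·(0.97,-4.79) + 0.919·(-0.23,-3.89) = (-0.1328,-3.9629)
Perimeter = Σ |v_{i+1} − v_i|:
  edge 1→2: √(-1.8677² + 0.4494²) = 1.9210 (running 1.9210)
  edge 2→3: √(-3.0160² + -3.7629²) = 4.8223 (running 6.7433)
  edge 3→4: √(3.2548² + -8.1016²) = 8.7309 (running 15.4743)
  edge 4→1: √(1.6288² + 11.4150²) = 11.5306 (running 27.0049)
Perimeter = 27.0049

Perimeter at t=0.919: 27.0049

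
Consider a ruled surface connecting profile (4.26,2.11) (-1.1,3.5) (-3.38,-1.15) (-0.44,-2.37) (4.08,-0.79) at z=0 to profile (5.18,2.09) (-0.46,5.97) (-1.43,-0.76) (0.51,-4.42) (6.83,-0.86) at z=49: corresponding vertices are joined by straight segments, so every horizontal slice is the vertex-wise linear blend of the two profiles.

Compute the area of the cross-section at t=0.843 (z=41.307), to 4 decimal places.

Area at t=0.843: 45.2141

Cross-section at t=0.843: each vertex is (1-t)·p0[i] + t·p1[i].
  v1: (1-0.843)·(4.26,2.11) + 0.843·(5.18,2.09) = (5.0356,2.0931)
  v2: (1-0.843)·(-1.1,3.5) + 0.843·(-0.46,5.97) = (-0.5605,5.5822)
  v3: (1-0.843)·(-3.38,-1.15) + 0.843·(-1.43,-0.76) = (-1.7362,-0.8212)
  v4: (1-0.843)·(-0.44,-2.37) + 0.843·(0.51,-4.42) = (0.3608,-4.0982)
  v5: (1-0.843)·(4.08,-0.79) + 0.843·(6.83,-0.86) = (6.3982,-0.8490)
Shoelace sum Σ(x_i·y_{i+1} − x_{i+1}·y_i):
  i=1: 5.0356·5.5822 − -0.5605·2.0931 = +29.2827 (running +29.2827)
  i=2: -0.5605·-0.8212 − -1.7362·5.5822 = +10.1518 (running +39.4346)
  i=3: -1.7362·-4.0982 − 0.3608·-0.8212 = +7.4113 (running +46.8459)
  i=4: 0.3608·-0.8490 − 6.3982·-4.0982 = +25.9146 (running +72.7605)
  i=5: 6.3982·2.0931 − 5.0356·-0.8490 = +17.6677 (running +90.4282)
Area = |Σ|/2 = |90.4282|/2 = 45.2141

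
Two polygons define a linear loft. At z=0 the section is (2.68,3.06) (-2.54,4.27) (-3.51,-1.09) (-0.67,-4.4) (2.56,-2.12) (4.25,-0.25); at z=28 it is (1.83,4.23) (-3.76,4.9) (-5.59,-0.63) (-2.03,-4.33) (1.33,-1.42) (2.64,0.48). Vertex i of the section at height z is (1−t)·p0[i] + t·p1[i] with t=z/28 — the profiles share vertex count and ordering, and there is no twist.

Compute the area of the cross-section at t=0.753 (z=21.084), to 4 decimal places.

Area at t=0.753: 48.6311

Cross-section at t=0.753: each vertex is (1-t)·p0[i] + t·p1[i].
  v1: (1-0.753)·(2.68,3.06) + 0.753·(1.83,4.23) = (2.0400,3.9410)
  v2: (1-0.753)·(-2.54,4.27) + 0.753·(-3.76,4.9) = (-3.4587,4.7444)
  v3: (1-0.753)·(-3.51,-1.09) + 0.753·(-5.59,-0.63) = (-5.0762,-0.7436)
  v4: (1-0.753)·(-0.67,-4.4) + 0.753·(-2.03,-4.33) = (-1.6941,-4.3473)
  v5: (1-0.753)·(2.56,-2.12) + 0.753·(1.33,-1.42) = (1.6338,-1.5929)
  v6: (1-0.753)·(4.25,-0.25) + 0.753·(2.64,0.48) = (3.0377,0.2997)
Shoelace sum Σ(x_i·y_{i+1} − x_{i+1}·y_i):
  i=1: 2.0400·4.7444 − -3.4587·3.9410 = +23.3089 (running +23.3089)
  i=2: -3.4587·-0.7436 − -5.0762·4.7444 = +26.6556 (running +49.9645)
  i=3: -5.0762·-4.3473 − -1.6941·-0.7436 = +20.8081 (running +70.7727)
  i=4: -1.6941·-1.5929 − 1.6338·-4.3473 = +9.8011 (running +80.5738)
  i=5: 1.6338·0.2997 − 3.0377·-1.5929 = +5.3283 (running +85.9021)
  i=6: 3.0377·3.9410 − 2.0400·0.2997 = +11.3601 (running +97.2623)
Area = |Σ|/2 = |97.2623|/2 = 48.6311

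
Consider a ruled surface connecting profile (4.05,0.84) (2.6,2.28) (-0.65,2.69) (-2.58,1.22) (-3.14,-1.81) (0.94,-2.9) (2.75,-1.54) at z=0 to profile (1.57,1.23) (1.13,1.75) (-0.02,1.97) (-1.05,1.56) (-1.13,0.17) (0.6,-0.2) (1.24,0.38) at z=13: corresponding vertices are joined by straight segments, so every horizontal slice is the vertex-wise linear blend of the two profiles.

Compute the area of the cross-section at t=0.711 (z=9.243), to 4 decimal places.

Cross-section at t=0.711: each vertex is (1-t)·p0[i] + t·p1[i].
  v1: (1-0.711)·(4.05,0.84) + 0.711·(1.57,1.23) = (2.2867,1.1173)
  v2: (1-0.711)·(2.6,2.28) + 0.711·(1.13,1.75) = (1.5548,1.9032)
  v3: (1-0.711)·(-0.65,2.69) + 0.711·(-0.02,1.97) = (-0.2021,2.1781)
  v4: (1-0.711)·(-2.58,1.22) + 0.711·(-1.05,1.56) = (-1.4922,1.4617)
  v5: (1-0.711)·(-3.14,-1.81) + 0.711·(-1.13,0.17) = (-1.7109,-0.4022)
  v6: (1-0.711)·(0.94,-2.9) + 0.711·(0.6,-0.2) = (0.6983,-0.9803)
  v7: (1-0.711)·(2.75,-1.54) + 0.711·(1.24,0.38) = (1.6764,-0.1749)
Shoelace sum Σ(x_i·y_{i+1} − x_{i+1}·y_i):
  i=1: 2.2867·1.9032 − 1.5548·1.1173 = +2.6148 (running +2.6148)
  i=2: 1.5548·2.1781 − -0.2021·1.9032 = +3.7711 (running +6.3859)
  i=3: -0.2021·1.4617 − -1.4922·2.1781 = +2.9547 (running +9.3406)
  i=4: -1.4922·-0.4022 − -1.7109·1.4617 = +3.1011 (running +12.4417)
  i=5: -1.7109·-0.9803 − 0.6983·-0.4022 = +1.9580 (running +14.3997)
  i=6: 0.6983·-0.1749 − 1.6764·-0.9803 = +1.5213 (running +15.9210)
  i=7: 1.6764·1.1173 − 2.2867·-0.1749 = +2.2729 (running +18.1939)
Area = |Σ|/2 = |18.1939|/2 = 9.0969

Area at t=0.711: 9.0969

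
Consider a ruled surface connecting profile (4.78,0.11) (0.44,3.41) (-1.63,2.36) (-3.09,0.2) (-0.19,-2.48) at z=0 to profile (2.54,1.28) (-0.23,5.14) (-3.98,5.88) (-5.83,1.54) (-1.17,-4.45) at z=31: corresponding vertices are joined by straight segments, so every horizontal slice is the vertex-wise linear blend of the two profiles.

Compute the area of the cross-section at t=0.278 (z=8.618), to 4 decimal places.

Cross-section at t=0.278: each vertex is (1-t)·p0[i] + t·p1[i].
  v1: (1-0.278)·(4.78,0.11) + 0.278·(2.54,1.28) = (4.1573,0.4353)
  v2: (1-0.278)·(0.44,3.41) + 0.278·(-0.23,5.14) = (0.2537,3.8909)
  v3: (1-0.278)·(-1.63,2.36) + 0.278·(-3.98,5.88) = (-2.2833,3.3386)
  v4: (1-0.278)·(-3.09,0.2) + 0.278·(-5.83,1.54) = (-3.8517,0.5725)
  v5: (1-0.278)·(-0.19,-2.48) + 0.278·(-1.17,-4.45) = (-0.4624,-3.0277)
Shoelace sum Σ(x_i·y_{i+1} − x_{i+1}·y_i):
  i=1: 4.1573·3.8909 − 0.2537·0.4353 = +16.0653 (running +16.0653)
  i=2: 0.2537·3.3386 − -2.2833·3.8909 = +9.7313 (running +25.7966)
  i=3: -2.2833·0.5725 − -3.8517·3.3386 = +11.5520 (running +37.3486)
  i=4: -3.8517·-3.0277 − -0.4624·0.5725 = +11.9265 (running +49.2750)
  i=5: -0.4624·0.4353 − 4.1573·-3.0277 = +12.3855 (running +61.6606)
Area = |Σ|/2 = |61.6606|/2 = 30.8303

Area at t=0.278: 30.8303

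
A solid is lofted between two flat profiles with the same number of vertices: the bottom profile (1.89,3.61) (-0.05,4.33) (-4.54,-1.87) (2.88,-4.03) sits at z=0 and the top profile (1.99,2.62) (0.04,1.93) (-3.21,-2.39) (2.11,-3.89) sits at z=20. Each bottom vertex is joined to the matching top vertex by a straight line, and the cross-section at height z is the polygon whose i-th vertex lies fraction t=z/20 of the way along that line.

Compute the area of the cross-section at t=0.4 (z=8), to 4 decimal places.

Cross-section at t=0.4: each vertex is (1-t)·p0[i] + t·p1[i].
  v1: (1-0.4)·(1.89,3.61) + 0.4·(1.99,2.62) = (1.9300,3.2140)
  v2: (1-0.4)·(-0.05,4.33) + 0.4·(0.04,1.93) = (-0.0140,3.3700)
  v3: (1-0.4)·(-4.54,-1.87) + 0.4·(-3.21,-2.39) = (-4.0080,-2.0780)
  v4: (1-0.4)·(2.88,-4.03) + 0.4·(2.11,-3.89) = (2.5720,-3.9740)
Shoelace sum Σ(x_i·y_{i+1} − x_{i+1}·y_i):
  i=1: 1.9300·3.3700 − -0.0140·3.2140 = +6.5491 (running +6.5491)
  i=2: -0.0140·-2.0780 − -4.0080·3.3700 = +13.5361 (running +20.0851)
  i=3: -4.0080·-3.9740 − 2.5720·-2.0780 = +21.2724 (running +41.3576)
  i=4: 2.5720·3.2140 − 1.9300·-3.9740 = +15.9362 (running +57.2938)
Area = |Σ|/2 = |57.2938|/2 = 28.6469

Area at t=0.4: 28.6469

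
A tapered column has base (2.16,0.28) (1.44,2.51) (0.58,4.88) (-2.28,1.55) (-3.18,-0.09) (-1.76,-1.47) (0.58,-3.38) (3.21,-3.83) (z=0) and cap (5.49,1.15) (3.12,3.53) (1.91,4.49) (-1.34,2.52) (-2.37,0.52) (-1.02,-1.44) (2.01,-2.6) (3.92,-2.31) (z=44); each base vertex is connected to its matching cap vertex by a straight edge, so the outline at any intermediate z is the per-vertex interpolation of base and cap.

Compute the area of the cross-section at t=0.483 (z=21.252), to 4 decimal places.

Area at t=0.483: 32.1098

Cross-section at t=0.483: each vertex is (1-t)·p0[i] + t·p1[i].
  v1: (1-0.483)·(2.16,0.28) + 0.483·(5.49,1.15) = (3.7684,0.7002)
  v2: (1-0.483)·(1.44,2.51) + 0.483·(3.12,3.53) = (2.2514,3.0027)
  v3: (1-0.483)·(0.58,4.88) + 0.483·(1.91,4.49) = (1.2224,4.6916)
  v4: (1-0.483)·(-2.28,1.55) + 0.483·(-1.34,2.52) = (-1.8260,2.0185)
  v5: (1-0.483)·(-3.18,-0.09) + 0.483·(-2.37,0.52) = (-2.7888,0.2046)
  v6: (1-0.483)·(-1.76,-1.47) + 0.483·(-1.02,-1.44) = (-1.4026,-1.4555)
  v7: (1-0.483)·(0.58,-3.38) + 0.483·(2.01,-2.6) = (1.2707,-3.0033)
  v8: (1-0.483)·(3.21,-3.83) + 0.483·(3.92,-2.31) = (3.5529,-3.0958)
Shoelace sum Σ(x_i·y_{i+1} − x_{i+1}·y_i):
  i=1: 3.7684·3.0027 − 2.2514·0.7002 = +9.7387 (running +9.7387)
  i=2: 2.2514·4.6916 − 1.2224·3.0027 = +6.8925 (running +16.6312)
  i=3: 1.2224·2.0185 − -1.8260·4.6916 = +11.0342 (running +27.6654)
  i=4: -1.8260·0.2046 − -2.7888·2.0185 = +5.2555 (running +32.9210)
  i=5: -2.7888·-1.4555 − -1.4026·0.2046 = +4.3461 (running +37.2670)
  i=6: -1.4026·-3.0033 − 1.2707·-1.4555 = +6.0618 (running +43.3289)
  i=7: 1.2707·-3.0958 − 3.5529·-3.0033 = +6.7365 (running +50.0654)
  i=8: 3.5529·0.7002 − 3.7684·-3.0958 = +14.1541 (running +64.2195)
Area = |Σ|/2 = |64.2195|/2 = 32.1098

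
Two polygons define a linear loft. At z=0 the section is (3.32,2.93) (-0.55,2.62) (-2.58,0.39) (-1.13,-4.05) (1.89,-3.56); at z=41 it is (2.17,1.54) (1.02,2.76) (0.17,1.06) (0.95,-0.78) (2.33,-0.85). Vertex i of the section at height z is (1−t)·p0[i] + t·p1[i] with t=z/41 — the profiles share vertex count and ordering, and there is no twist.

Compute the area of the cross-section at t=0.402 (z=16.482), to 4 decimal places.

Cross-section at t=0.402: each vertex is (1-t)·p0[i] + t·p1[i].
  v1: (1-0.402)·(3.32,2.93) + 0.402·(2.17,1.54) = (2.8577,2.3712)
  v2: (1-0.402)·(-0.55,2.62) + 0.402·(1.02,2.76) = (0.0811,2.6763)
  v3: (1-0.402)·(-2.58,0.39) + 0.402·(0.17,1.06) = (-1.4745,0.6593)
  v4: (1-0.402)·(-1.13,-4.05) + 0.402·(0.95,-0.78) = (-0.2938,-2.7355)
  v5: (1-0.402)·(1.89,-3.56) + 0.402·(2.33,-0.85) = (2.0669,-2.4706)
Shoelace sum Σ(x_i·y_{i+1} − x_{i+1}·y_i):
  i=1: 2.8577·2.6763 − 0.0811·2.3712 = +7.4556 (running +7.4556)
  i=2: 0.0811·0.6593 − -1.4745·2.6763 = +3.9997 (running +11.4553)
  i=3: -1.4745·-2.7355 − -0.2938·0.6593 = +4.2272 (running +15.6825)
  i=4: -0.2938·-2.4706 − 2.0669·-2.7355 = +6.3798 (running +22.0623)
  i=5: 2.0669·2.3712 − 2.8577·-2.4706 = +11.9612 (running +34.0235)
Area = |Σ|/2 = |34.0235|/2 = 17.0117

Area at t=0.402: 17.0117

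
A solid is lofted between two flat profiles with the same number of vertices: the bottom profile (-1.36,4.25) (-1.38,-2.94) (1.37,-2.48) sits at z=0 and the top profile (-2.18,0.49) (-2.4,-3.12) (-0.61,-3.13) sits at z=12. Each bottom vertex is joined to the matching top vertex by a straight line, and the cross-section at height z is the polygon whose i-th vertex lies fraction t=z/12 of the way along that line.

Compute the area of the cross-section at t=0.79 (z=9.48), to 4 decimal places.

Cross-section at t=0.79: each vertex is (1-t)·p0[i] + t·p1[i].
  v1: (1-0.79)·(-1.36,4.25) + 0.79·(-2.18,0.49) = (-2.0078,1.2796)
  v2: (1-0.79)·(-1.38,-2.94) + 0.79·(-2.4,-3.12) = (-2.1858,-3.0822)
  v3: (1-0.79)·(1.37,-2.48) + 0.79·(-0.61,-3.13) = (-0.1942,-2.9935)
Shoelace sum Σ(x_i·y_{i+1} − x_{i+1}·y_i):
  i=1: -2.0078·-3.0822 − -2.1858·1.2796 = +8.9854 (running +8.9854)
  i=2: -2.1858·-2.9935 − -0.1942·-3.0822 = +5.9446 (running +14.9300)
  i=3: -0.1942·1.2796 − -2.0078·-2.9935 = -6.2588 (running +8.6712)
Area = |Σ|/2 = |8.6712|/2 = 4.3356

Area at t=0.79: 4.3356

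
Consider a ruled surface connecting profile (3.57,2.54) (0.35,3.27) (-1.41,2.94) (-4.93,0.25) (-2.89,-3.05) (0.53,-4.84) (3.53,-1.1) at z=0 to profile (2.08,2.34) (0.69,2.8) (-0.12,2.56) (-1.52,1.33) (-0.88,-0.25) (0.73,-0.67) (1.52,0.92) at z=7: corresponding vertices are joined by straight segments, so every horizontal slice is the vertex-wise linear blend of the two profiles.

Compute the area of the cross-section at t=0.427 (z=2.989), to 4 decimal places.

Area at t=0.427: 25.6834

Cross-section at t=0.427: each vertex is (1-t)·p0[i] + t·p1[i].
  v1: (1-0.427)·(3.57,2.54) + 0.427·(2.08,2.34) = (2.9338,2.4546)
  v2: (1-0.427)·(0.35,3.27) + 0.427·(0.69,2.8) = (0.4952,3.0693)
  v3: (1-0.427)·(-1.41,2.94) + 0.427·(-0.12,2.56) = (-0.8592,2.7777)
  v4: (1-0.427)·(-4.93,0.25) + 0.427·(-1.52,1.33) = (-3.4739,0.7112)
  v5: (1-0.427)·(-2.89,-3.05) + 0.427·(-0.88,-0.25) = (-2.0317,-1.8544)
  v6: (1-0.427)·(0.53,-4.84) + 0.427·(0.73,-0.67) = (0.6154,-3.0594)
  v7: (1-0.427)·(3.53,-1.1) + 0.427·(1.52,0.92) = (2.6717,-0.2375)
Shoelace sum Σ(x_i·y_{i+1} − x_{i+1}·y_i):
  i=1: 2.9338·3.0693 − 0.4952·2.4546 = +7.7892 (running +7.7892)
  i=2: 0.4952·2.7777 − -0.8592·3.0693 = +4.0125 (running +11.8017)
  i=3: -0.8592·0.7112 − -3.4739·2.7777 = +9.0387 (running +20.8404)
  i=4: -3.4739·-1.8544 − -2.0317·0.7112 = +7.8869 (running +28.7273)
  i=5: -2.0317·-3.0594 − 0.6154·-1.8544 = +7.3571 (running +36.0844)
  i=6: 0.6154·-0.2375 − 2.6717·-3.0594 = +8.0278 (running +44.1122)
  i=7: 2.6717·2.4546 − 2.9338·-0.2375 = +7.2547 (running +51.3669)
Area = |Σ|/2 = |51.3669|/2 = 25.6834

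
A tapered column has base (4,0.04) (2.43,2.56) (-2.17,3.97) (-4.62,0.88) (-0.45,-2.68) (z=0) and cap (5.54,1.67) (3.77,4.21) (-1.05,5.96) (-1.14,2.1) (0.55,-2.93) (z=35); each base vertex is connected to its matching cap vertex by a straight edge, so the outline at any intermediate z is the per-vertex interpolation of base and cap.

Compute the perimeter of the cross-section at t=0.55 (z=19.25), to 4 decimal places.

Cross-section at t=0.55: each vertex is (1-t)·p0[i] + t·p1[i].
  v1: (1-0.55)·(4,0.04) + 0.55·(5.54,1.67) = (4.8470,0.9365)
  v2: (1-0.55)·(2.43,2.56) + 0.55·(3.77,4.21) = (3.1670,3.4675)
  v3: (1-0.55)·(-2.17,3.97) + 0.55·(-1.05,5.96) = (-1.5540,5.0645)
  v4: (1-0.55)·(-4.62,0.88) + 0.55·(-1.14,2.1) = (-2.7060,1.5510)
  v5: (1-0.55)·(-0.45,-2.68) + 0.55·(0.55,-2.93) = (0.1000,-2.8175)
Perimeter = Σ |v_{i+1} − v_i|:
  edge 1→2: √(-1.6800² + 2.5310²) = 3.0378 (running 3.0378)
  edge 2→3: √(-4.7210² + 1.5970²) = 4.9838 (running 8.0216)
  edge 3→4: √(-1.1520² + -3.5135²) = 3.6975 (running 11.7192)
  edge 4→5: √(2.8060² + -4.3685²) = 5.1921 (running 16.9112)
  edge 5→1: √(4.7470² + 3.7540²) = 6.0520 (running 22.9632)
Perimeter = 22.9632

Perimeter at t=0.55: 22.9632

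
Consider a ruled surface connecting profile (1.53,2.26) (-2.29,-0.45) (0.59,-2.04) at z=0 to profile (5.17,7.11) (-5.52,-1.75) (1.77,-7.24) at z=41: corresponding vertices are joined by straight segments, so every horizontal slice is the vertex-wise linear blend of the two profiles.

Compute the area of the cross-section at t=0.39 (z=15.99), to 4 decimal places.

Cross-section at t=0.39: each vertex is (1-t)·p0[i] + t·p1[i].
  v1: (1-0.39)·(1.53,2.26) + 0.39·(5.17,7.11) = (2.9496,4.1515)
  v2: (1-0.39)·(-2.29,-0.45) + 0.39·(-5.52,-1.75) = (-3.5497,-0.9570)
  v3: (1-0.39)·(0.59,-2.04) + 0.39·(1.77,-7.24) = (1.0502,-4.0680)
Shoelace sum Σ(x_i·y_{i+1} − x_{i+1}·y_i):
  i=1: 2.9496·-0.9570 − -3.5497·4.1515 = +11.9138 (running +11.9138)
  i=2: -3.5497·-4.0680 − 1.0502·-0.9570 = +15.4452 (running +27.3590)
  i=3: 1.0502·4.1515 − 2.9496·-4.0680 = +16.3589 (running +43.7179)
Area = |Σ|/2 = |43.7179|/2 = 21.8590

Area at t=0.39: 21.8590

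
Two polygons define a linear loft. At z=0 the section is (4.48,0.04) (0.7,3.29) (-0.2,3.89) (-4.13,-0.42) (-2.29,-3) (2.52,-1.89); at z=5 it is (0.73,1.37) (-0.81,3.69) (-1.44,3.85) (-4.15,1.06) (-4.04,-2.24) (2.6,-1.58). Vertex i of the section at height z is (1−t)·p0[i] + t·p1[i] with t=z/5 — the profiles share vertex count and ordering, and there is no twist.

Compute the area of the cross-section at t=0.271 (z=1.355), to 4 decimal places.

Area at t=0.271: 30.7629

Cross-section at t=0.271: each vertex is (1-t)·p0[i] + t·p1[i].
  v1: (1-0.271)·(4.48,0.04) + 0.271·(0.73,1.37) = (3.4638,0.4004)
  v2: (1-0.271)·(0.7,3.29) + 0.271·(-0.81,3.69) = (0.2908,3.3984)
  v3: (1-0.271)·(-0.2,3.89) + 0.271·(-1.44,3.85) = (-0.5360,3.8792)
  v4: (1-0.271)·(-4.13,-0.42) + 0.271·(-4.15,1.06) = (-4.1354,-0.0189)
  v5: (1-0.271)·(-2.29,-3) + 0.271·(-4.04,-2.24) = (-2.7643,-2.7940)
  v6: (1-0.271)·(2.52,-1.89) + 0.271·(2.6,-1.58) = (2.5417,-1.8060)
Shoelace sum Σ(x_i·y_{i+1} − x_{i+1}·y_i):
  i=1: 3.4638·3.3984 − 0.2908·0.4004 = +11.6548 (running +11.6548)
  i=2: 0.2908·3.8792 − -0.5360·3.3984 = +2.9497 (running +14.6045)
  i=3: -0.5360·-0.0189 − -4.1354·3.8792 = +16.0521 (running +30.6566)
  i=4: -4.1354·-2.7940 − -2.7643·-0.0189 = +11.5022 (running +42.1588)
  i=5: -2.7643·-1.8060 − 2.5417·-2.7940 = +12.0938 (running +54.2526)
  i=6: 2.5417·0.4004 − 3.4638·-1.8060 = +7.2733 (running +61.5258)
Area = |Σ|/2 = |61.5258|/2 = 30.7629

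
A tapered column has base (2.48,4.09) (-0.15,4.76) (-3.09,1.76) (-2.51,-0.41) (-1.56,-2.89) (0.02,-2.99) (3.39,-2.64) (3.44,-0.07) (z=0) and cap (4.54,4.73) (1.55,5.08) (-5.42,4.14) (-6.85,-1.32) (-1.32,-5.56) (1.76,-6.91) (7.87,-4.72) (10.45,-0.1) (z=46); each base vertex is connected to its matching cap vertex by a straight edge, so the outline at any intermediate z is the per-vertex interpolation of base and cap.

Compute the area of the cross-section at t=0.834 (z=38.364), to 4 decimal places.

Area at t=0.834: 120.6981

Cross-section at t=0.834: each vertex is (1-t)·p0[i] + t·p1[i].
  v1: (1-0.834)·(2.48,4.09) + 0.834·(4.54,4.73) = (4.1980,4.6238)
  v2: (1-0.834)·(-0.15,4.76) + 0.834·(1.55,5.08) = (1.2678,5.0269)
  v3: (1-0.834)·(-3.09,1.76) + 0.834·(-5.42,4.14) = (-5.0332,3.7449)
  v4: (1-0.834)·(-2.51,-0.41) + 0.834·(-6.85,-1.32) = (-6.1296,-1.1689)
  v5: (1-0.834)·(-1.56,-2.89) + 0.834·(-1.32,-5.56) = (-1.3598,-5.1168)
  v6: (1-0.834)·(0.02,-2.99) + 0.834·(1.76,-6.91) = (1.4712,-6.2593)
  v7: (1-0.834)·(3.39,-2.64) + 0.834·(7.87,-4.72) = (7.1263,-4.3747)
  v8: (1-0.834)·(3.44,-0.07) + 0.834·(10.45,-0.1) = (9.2863,-0.0950)
Shoelace sum Σ(x_i·y_{i+1} − x_{i+1}·y_i):
  i=1: 4.1980·5.0269 − 1.2678·4.6238 = +15.2410 (running +15.2410)
  i=2: 1.2678·3.7449 − -5.0332·5.0269 = +30.0492 (running +45.2902)
  i=3: -5.0332·-1.1689 − -6.1296·3.7449 = +28.8382 (running +74.1285)
  i=4: -6.1296·-5.1168 − -1.3598·-1.1689 = +29.7740 (running +103.9025)
  i=5: -1.3598·-6.2593 − 1.4712·-5.1168 = +16.0392 (running +119.9417)
  i=6: 1.4712·-4.3747 − 7.1263·-6.2593 = +38.1697 (running +158.1115)
  i=7: 7.1263·-0.0950 − 9.2863·-4.3747 = +39.9480 (running +198.0595)
  i=8: 9.2863·4.6238 − 4.1980·-0.0950 = +43.3367 (running +241.3962)
Area = |Σ|/2 = |241.3962|/2 = 120.6981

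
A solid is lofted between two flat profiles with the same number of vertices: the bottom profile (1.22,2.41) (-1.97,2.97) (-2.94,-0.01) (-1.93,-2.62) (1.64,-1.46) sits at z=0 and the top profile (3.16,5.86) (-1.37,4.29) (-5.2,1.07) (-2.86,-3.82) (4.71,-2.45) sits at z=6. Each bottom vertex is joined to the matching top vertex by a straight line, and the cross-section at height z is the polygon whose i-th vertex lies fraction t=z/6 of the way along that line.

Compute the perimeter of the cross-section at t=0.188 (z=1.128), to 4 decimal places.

Perimeter at t=0.188: 19.3476

Cross-section at t=0.188: each vertex is (1-t)·p0[i] + t·p1[i].
  v1: (1-0.188)·(1.22,2.41) + 0.188·(3.16,5.86) = (1.5847,3.0586)
  v2: (1-0.188)·(-1.97,2.97) + 0.188·(-1.37,4.29) = (-1.8572,3.2182)
  v3: (1-0.188)·(-2.94,-0.01) + 0.188·(-5.2,1.07) = (-3.3649,0.1930)
  v4: (1-0.188)·(-1.93,-2.62) + 0.188·(-2.86,-3.82) = (-2.1048,-2.8456)
  v5: (1-0.188)·(1.64,-1.46) + 0.188·(4.71,-2.45) = (2.2172,-1.6461)
Perimeter = Σ |v_{i+1} − v_i|:
  edge 1→2: √(-3.4419² + 0.1596²) = 3.4456 (running 3.4456)
  edge 2→3: √(-1.5077² + -3.0251²) = 3.3800 (running 6.8256)
  edge 3→4: √(1.2600² + -3.0386²) = 3.2895 (running 10.1152)
  edge 4→5: √(4.3220² + 1.1995²) = 4.4854 (running 14.6005)
  edge 5→1: √(-0.6324² + 4.7047²) = 4.7470 (running 19.3476)
Perimeter = 19.3476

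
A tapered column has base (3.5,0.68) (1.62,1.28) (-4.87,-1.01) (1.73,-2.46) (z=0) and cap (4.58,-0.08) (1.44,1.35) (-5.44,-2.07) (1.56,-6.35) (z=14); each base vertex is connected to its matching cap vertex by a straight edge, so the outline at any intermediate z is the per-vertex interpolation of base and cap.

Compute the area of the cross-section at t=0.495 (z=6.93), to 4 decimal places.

Area at t=0.495: 26.2888

Cross-section at t=0.495: each vertex is (1-t)·p0[i] + t·p1[i].
  v1: (1-0.495)·(3.5,0.68) + 0.495·(4.58,-0.08) = (4.0346,0.3038)
  v2: (1-0.495)·(1.62,1.28) + 0.495·(1.44,1.35) = (1.5309,1.3146)
  v3: (1-0.495)·(-4.87,-1.01) + 0.495·(-5.44,-2.07) = (-5.1522,-1.5347)
  v4: (1-0.495)·(1.73,-2.46) + 0.495·(1.56,-6.35) = (1.6459,-4.3855)
Shoelace sum Σ(x_i·y_{i+1} − x_{i+1}·y_i):
  i=1: 4.0346·1.3146 − 1.5309·0.3038 = +4.8390 (running +4.8390)
  i=2: 1.5309·-1.5347 − -5.1522·1.3146 = +4.4238 (running +9.2628)
  i=3: -5.1522·-4.3855 − 1.6459·-1.5347 = +25.1209 (running +34.3837)
  i=4: 1.6459·0.3038 − 4.0346·-4.3855 = +18.1939 (running +52.5776)
Area = |Σ|/2 = |52.5776|/2 = 26.2888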